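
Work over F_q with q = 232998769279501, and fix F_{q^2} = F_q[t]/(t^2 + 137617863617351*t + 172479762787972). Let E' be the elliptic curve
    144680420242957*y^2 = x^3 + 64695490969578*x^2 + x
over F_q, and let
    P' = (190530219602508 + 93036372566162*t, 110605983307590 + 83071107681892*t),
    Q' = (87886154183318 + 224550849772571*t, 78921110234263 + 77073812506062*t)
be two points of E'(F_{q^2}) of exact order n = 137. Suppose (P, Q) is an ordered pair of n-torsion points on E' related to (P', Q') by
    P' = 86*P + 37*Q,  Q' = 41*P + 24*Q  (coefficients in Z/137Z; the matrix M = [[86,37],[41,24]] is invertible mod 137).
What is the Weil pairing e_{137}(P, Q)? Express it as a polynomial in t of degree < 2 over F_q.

e_{137} is bilinear + alternating on E[137], so e_{137}(86*P + 37*Q, 41*P + 24*Q) = e_{137}(P,Q)^(86*24-37*41).
So e_{137}(P,Q) = e_{137}(P',Q')^{136}, since 136*136 = 1 mod 137.
Montgomery->Weierstrass: x_W = 92626465483015*x+116284322390199, y_W=92626465483015*y on F_{232998769279501}; lands on y^2=x^3+56283021917223*x+151553074770791.
8-bit Miller (10001001) on E'/F_{232998769279501} with a'=56283021917223, b'=151553074770791: accumulate tangent/chord ratios at Q'+S and P'+S'.
Result: e(P',Q') = 213019326118026 + 41907939336407*t.
Raise to 136: e(P,Q) = 135995869544595 + 191090829943094*t in mu_{137}.

135995869544595 + 191090829943094*t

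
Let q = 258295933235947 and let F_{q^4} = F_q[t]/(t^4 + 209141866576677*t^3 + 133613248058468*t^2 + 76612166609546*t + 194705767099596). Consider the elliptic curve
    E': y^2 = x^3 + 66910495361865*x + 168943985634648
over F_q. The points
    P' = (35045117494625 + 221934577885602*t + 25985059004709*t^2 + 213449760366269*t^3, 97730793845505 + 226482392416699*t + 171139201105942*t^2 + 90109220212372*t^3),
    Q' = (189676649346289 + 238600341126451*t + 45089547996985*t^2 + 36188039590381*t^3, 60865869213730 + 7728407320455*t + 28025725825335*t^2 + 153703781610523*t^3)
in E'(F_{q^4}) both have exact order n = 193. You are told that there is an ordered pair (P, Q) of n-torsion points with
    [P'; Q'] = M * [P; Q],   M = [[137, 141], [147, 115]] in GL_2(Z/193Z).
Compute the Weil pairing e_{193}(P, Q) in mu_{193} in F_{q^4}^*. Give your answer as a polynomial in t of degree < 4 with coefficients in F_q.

227515951088058 + 219681353846147*t + 51874957021562*t^2 + 257815412622482*t^3

Alternating bilinearity on E[193] (values in mu_{193} in F_{258295933235947^4}) gives e(P',Q') = e(P,Q)^det(M).
So e_{193}(P,Q) = e_{193}(P',Q')^{21}, since 46*21 = 1 mod 193.
n = 193 = (11000001)_2 (8 bits, wt 3); accumulate f_{193,P'}(Q'+S)/f_{193,P'}(S) along the 7-step ladder.
The quotient is 58299098578953 + 245606273905092*t + 51636029567279*t^2 + 215146004407471*t^3.
(58299098578953 + 245606273905092*t + 51636029567279*t^2 + 215146004407471*t^3)^{21} mod (258295933235947,f) = 227515951088058 + 219681353846147*t + 51874957021562*t^2 + 257815412622482*t^3.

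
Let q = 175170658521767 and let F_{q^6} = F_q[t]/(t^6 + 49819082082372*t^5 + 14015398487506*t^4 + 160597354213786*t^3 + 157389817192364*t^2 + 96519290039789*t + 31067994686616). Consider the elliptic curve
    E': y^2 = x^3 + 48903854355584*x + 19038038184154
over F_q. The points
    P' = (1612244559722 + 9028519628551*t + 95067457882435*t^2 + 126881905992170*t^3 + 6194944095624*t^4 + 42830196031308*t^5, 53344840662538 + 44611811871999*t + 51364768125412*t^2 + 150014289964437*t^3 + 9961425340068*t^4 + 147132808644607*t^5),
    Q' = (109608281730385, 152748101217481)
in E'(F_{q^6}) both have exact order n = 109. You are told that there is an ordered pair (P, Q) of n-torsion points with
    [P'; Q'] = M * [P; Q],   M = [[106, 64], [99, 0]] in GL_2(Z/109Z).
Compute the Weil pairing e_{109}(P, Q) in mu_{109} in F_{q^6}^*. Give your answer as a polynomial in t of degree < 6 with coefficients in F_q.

Under M = [[106,64],[99,0]] in GL_2(Z/109), e_{109}(P',Q') = e_{109}(P,Q)^(106*0-64*99 mod 109).
det(M) mod 109 = 95; its inverse in (Z/109)^* is 70 (check: 95*70 mod 109 = 1).
Double-and-add over 1101101: 7-1 doublings, 5-1 additions; each step l_{T,T}/v_{2T} or l_{T,P'}/v at Q'+S for random S.
Result: e(P',Q') = 32515176574539 + 96876030487721*t + 65027841590723*t^2 + 13590665011116*t^3 + 90314541970797*t^4 + 172605181631492*t^5.
Hence e(P,Q) = 3048507875436 + 153422853993057*t + 42831611005412*t^2 + 73004610921265*t^3 + 12837965197910*t^4 + 126433882476006*t^5 in F_{175170658521767^6}^*.

3048507875436 + 153422853993057*t + 42831611005412*t^2 + 73004610921265*t^3 + 12837965197910*t^4 + 126433882476006*t^5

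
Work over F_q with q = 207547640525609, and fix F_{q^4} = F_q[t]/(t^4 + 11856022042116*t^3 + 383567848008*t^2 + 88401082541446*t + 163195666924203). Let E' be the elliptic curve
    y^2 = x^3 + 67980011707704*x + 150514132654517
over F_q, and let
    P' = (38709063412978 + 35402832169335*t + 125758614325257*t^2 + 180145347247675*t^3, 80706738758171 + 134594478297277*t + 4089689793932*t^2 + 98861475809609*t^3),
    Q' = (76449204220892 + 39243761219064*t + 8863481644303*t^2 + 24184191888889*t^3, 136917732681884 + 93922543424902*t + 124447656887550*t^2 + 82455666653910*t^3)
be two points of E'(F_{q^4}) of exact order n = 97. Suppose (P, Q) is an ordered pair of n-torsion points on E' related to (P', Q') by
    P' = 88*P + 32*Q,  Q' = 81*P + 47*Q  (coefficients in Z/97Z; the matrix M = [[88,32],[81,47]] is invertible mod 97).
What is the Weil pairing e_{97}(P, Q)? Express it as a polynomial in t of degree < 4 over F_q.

e_{97}(aP+bQ,cP+dQ) = e_{97}(P,Q)^(ad-bc); with (a,b,c,d)=(88,32,81,47) this gives the det-97 law.
Hence e(P,Q) = e(P',Q')^{12} where 12 = 89^{-1} mod 97.
n = 97 = (1100001)_2 (7 bits, wt 3); accumulate f_{97,P'}(Q'+S)/f_{97,P'}(S) along the 6-step ladder.
Result: e(P',Q') = 29137773581847 + 52978140711527*t + 69598732466916*t^2 + 1364952775472*t^3.
e_{97}(P,Q) = (29137773581847 + 52978140711527*t + 69598732466916*t^2 + 1364952775472*t^3)^{12} = 40957136048840 + 37857777028120*t + 128559592764035*t^2 + 105814742786284*t^3.

40957136048840 + 37857777028120*t + 128559592764035*t^2 + 105814742786284*t^3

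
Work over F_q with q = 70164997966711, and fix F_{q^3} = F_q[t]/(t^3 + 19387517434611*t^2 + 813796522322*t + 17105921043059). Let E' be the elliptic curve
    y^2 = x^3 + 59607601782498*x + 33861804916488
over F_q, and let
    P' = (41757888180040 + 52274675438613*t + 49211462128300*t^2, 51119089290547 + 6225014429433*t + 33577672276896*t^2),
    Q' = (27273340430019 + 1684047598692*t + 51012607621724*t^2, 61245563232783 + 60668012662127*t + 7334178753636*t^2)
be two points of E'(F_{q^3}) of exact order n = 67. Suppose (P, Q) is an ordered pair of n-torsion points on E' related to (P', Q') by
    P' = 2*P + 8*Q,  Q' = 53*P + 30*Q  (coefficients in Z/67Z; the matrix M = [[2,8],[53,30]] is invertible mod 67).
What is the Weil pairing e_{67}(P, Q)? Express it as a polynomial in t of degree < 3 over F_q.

Alternating bilinearity on E[67] (values in mu_{67} in F_{70164997966711^3}) gives e(P',Q') = e(P,Q)^det(M).
2*30 - 8*53 = -364; reduced mod 67: det = 38, inverse 30.
Double-and-add over 1000011: 7-1 doublings, 3-1 additions; each step l_{T,T}/v_{2T} or l_{T,P'}/v at Q'+S for random S.
f_P(D_Q)/f_Q(D_P) = 56142906217373 + 27685987956301*t + 16885361663324*t^2.
Raise to 30: e(P,Q) = 11934439808547 + 54953424713972*t + 53968270636392*t^2 in mu_{67}.

11934439808547 + 54953424713972*t + 53968270636392*t^2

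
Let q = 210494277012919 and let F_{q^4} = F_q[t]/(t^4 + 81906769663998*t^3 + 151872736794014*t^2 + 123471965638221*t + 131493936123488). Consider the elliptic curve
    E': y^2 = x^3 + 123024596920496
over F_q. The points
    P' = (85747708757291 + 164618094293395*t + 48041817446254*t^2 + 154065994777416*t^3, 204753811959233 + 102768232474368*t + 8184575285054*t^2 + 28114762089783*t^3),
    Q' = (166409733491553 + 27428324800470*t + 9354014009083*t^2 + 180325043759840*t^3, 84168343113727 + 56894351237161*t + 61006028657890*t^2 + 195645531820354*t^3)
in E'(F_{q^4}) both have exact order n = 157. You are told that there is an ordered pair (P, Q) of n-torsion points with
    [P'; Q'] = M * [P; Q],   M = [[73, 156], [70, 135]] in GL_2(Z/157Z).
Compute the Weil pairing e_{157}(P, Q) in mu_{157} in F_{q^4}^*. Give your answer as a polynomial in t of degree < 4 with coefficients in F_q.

e_{157} is bilinear + alternating on E[157], so e_{157}(73*P + 156*Q, 70*P + 135*Q) = e_{157}(P,Q)^(73*135-156*70).
So e_{157}(P,Q) = e_{157}(P',Q')^{97}, since 34*97 = 1 mod 157.
Miller loop for e_{157} over F_{210494277012919^4}: bits of 157 = 10011101; 7 double steps + 4 add steps, l/v at each.
The quotient is 39848721771918 + 742280073831*t + 105775286499776*t^2 + 46838838980625*t^3.
Hence e(P,Q) = 169874039132581 + 71816579807328*t + 33211793761917*t^2 + 13323943509237*t^3 in F_{210494277012919^4}^*.

169874039132581 + 71816579807328*t + 33211793761917*t^2 + 13323943509237*t^3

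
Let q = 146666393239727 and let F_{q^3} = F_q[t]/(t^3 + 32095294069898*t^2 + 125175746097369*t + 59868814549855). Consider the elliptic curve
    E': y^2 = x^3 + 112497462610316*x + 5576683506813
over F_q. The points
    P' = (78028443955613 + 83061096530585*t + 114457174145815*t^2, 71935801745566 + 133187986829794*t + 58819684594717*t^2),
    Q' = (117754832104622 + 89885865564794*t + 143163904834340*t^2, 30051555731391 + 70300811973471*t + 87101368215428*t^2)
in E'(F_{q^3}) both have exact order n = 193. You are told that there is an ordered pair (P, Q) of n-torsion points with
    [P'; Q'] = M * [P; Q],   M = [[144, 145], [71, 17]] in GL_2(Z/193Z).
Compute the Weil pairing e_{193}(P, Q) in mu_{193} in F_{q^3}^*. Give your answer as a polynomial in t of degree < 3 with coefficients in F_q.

145659141009020 + 76224664987221*t + 11860860590794*t^2

e_{193}(aP+bQ,cP+dQ) = e_{193}(P,Q)^(ad-bc); with (a,b,c,d)=(144,145,71,17) this gives the det-193 law.
Hence e(P,Q) = e(P',Q')^{155} where 155 = 66^{-1} mod 193.
Miller loop for e_{193} over F_{146666393239727^3}: bits of 193 = 11000001; 7 double steps + 2 add steps, l/v at each.
So e_{193}(P',Q') = 101476603451552 + 34614573269661*t + 75242906010676*t^2.
Thus e_{193}(P,Q) = 145659141009020 + 76224664987221*t + 11860860590794*t^2.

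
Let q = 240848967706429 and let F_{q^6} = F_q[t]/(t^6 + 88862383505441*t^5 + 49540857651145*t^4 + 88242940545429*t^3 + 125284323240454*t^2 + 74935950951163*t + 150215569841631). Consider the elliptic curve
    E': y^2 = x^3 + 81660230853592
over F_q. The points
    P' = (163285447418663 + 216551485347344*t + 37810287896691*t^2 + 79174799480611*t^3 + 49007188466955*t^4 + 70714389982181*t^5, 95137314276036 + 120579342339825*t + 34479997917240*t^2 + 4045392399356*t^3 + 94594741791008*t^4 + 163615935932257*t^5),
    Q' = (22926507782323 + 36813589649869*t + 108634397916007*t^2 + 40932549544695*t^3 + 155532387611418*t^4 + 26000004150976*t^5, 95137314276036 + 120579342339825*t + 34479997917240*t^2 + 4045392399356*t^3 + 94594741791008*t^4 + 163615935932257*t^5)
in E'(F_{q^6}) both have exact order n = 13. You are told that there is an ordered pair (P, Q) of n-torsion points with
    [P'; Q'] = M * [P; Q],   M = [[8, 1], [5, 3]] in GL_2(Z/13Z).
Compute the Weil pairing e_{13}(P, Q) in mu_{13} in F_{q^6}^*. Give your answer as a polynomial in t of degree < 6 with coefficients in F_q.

113457363779902 + 218740314826007*t + 222324109729619*t^2 + 72763622374949*t^3 + 169954784474678*t^4 + 198044822208559*t^5

The 13-Weil pairing on E[13] over F_{240848967706429} is alternating-bilinear: e_{13}(P',Q') = e_{13}(P,Q)^det(M).
det(M) mod 13 = 6; its inverse in (Z/13)^* is 11 (check: 6*11 mod 13 = 1).
Miller loop for e_{13} over F_{240848967706429^6}: bits of 13 = 1101; 3 double steps + 2 add steps, l/v at each.
So e_{13}(P',Q') = 148574134192864 + 226046316080313*t + 34520525054834*t^2 + 151186425511955*t^3 + 212176879068107*t^4 + 55744347202130*t^5.
e_{13}(P,Q) = (148574134192864 + 226046316080313*t + 34520525054834*t^2 + 151186425511955*t^3 + 212176879068107*t^4 + 55744347202130*t^5)^{11} = 113457363779902 + 218740314826007*t + 222324109729619*t^2 + 72763622374949*t^3 + 169954784474678*t^4 + 198044822208559*t^5.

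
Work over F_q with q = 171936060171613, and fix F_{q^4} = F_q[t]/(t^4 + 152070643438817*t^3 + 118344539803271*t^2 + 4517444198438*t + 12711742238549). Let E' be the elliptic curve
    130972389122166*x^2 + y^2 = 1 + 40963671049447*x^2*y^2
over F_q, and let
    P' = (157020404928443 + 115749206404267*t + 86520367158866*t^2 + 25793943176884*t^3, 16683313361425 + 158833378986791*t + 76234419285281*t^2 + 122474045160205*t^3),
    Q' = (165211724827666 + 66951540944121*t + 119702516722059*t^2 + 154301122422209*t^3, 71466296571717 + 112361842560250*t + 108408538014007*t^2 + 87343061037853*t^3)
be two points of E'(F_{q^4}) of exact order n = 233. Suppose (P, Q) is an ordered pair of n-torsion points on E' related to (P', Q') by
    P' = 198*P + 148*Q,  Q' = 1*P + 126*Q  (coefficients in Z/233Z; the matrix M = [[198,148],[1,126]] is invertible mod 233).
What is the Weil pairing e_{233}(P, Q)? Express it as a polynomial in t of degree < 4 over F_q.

e_{233}(aP+bQ,cP+dQ) = e_{233}(P,Q)^(ad-bc); with (a,b,c,d)=(198,148,1,126) this gives the det-233 law.
det M = 198*126 - 148*1 = 24800 = 102 (mod 233); 102^{-1} = 16 (mod 233).
Map (x,y)_Ed via u=(1+y)/(1-y), v=(1+y)/((1-y)x) to Montgomery A=0,B=81784815958562; then to (a',b')=(11756528225188,0).
Miller loop for e_{233} over F_{171936060171613^4}: bits of 233 = 11101001; 7 double steps + 4 add steps, l/v at each.
So e_{233}(P',Q') = 1671014760293 + 25927558619577*t + 9637778228138*t^2 + 91828323639284*t^3.
Raise to 16: e(P,Q) = 157523413386637 + 77810771156627*t + 81441839077580*t^2 + 115744651179629*t^3 in mu_{233}.

157523413386637 + 77810771156627*t + 81441839077580*t^2 + 115744651179629*t^3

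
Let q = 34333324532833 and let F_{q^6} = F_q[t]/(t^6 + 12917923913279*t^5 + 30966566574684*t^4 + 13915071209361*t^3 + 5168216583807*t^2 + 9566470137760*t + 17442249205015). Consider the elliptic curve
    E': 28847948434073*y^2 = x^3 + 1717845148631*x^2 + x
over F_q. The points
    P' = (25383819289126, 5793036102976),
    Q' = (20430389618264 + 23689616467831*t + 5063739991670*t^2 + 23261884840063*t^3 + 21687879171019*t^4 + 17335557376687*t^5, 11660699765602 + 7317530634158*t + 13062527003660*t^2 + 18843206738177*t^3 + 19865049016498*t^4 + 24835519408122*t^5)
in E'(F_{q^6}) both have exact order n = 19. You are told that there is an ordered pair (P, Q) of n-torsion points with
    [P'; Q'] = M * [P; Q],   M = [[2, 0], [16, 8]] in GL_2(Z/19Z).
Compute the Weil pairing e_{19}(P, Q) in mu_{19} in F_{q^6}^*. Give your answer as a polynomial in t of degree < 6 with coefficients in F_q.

9307422612324 + 7409715779190*t + 2645786712770*t^2 + 16093970675980*t^3 + 5060823126874*t^4 + 1151620856555*t^5

Under M = [[2,0],[16,8]] in GL_2(Z/19), e_{19}(P',Q') = e_{19}(P,Q)^(2*8-0*16 mod 19).
det M = 2*8 - 0*16 = 16 = 16 (mod 19); 16^{-1} = 6 (mod 19).
Montgomery->Weierstrass: x_W = 13487909173299*x+528683943314, y_W=13487909173299*y on F_{34333324532833}; lands on y^2=x^3+27289945117423*x+32423149139350.
Miller loop for e_{19} over F_{34333324532833^6}: bits of 19 = 10011; 4 double steps + 2 add steps, l/v at each.
The quotient is 13089767151452 + 30641349202733*t + 20641834824054*t^2 + 24563763704325*t^3 + 3536679051502*t^4 + 19807630515523*t^5.
(13089767151452 + 30641349202733*t + 20641834824054*t^2 + 24563763704325*t^3 + 3536679051502*t^4 + 19807630515523*t^5)^{6} mod (34333324532833,f) = 9307422612324 + 7409715779190*t + 2645786712770*t^2 + 16093970675980*t^3 + 5060823126874*t^4 + 1151620856555*t^5.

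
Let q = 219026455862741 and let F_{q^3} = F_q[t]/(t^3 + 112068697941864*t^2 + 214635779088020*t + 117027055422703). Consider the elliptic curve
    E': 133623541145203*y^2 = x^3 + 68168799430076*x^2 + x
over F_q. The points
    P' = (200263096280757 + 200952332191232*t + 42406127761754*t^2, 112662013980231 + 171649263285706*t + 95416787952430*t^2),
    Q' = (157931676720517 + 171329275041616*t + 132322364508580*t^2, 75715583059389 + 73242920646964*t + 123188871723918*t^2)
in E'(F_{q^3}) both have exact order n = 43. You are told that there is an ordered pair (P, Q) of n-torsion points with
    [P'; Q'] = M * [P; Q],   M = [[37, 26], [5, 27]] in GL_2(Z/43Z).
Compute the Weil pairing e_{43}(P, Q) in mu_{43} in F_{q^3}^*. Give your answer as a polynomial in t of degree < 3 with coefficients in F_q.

15029620277250 + 152569628479356*t + 110054163841102*t^2

e_{43} is bilinear + alternating on E[43], so e_{43}(37*P + 26*Q, 5*P + 27*Q) = e_{43}(P,Q)^(37*27-26*5).
Inverting 9 mod 43: 24. Thus e_{43}(P,Q) = e(P',Q')^{24}.
Set x_W=80815440779144*u+89682334679441, y_W=80815440779144*v; then E': y_W^2=x_W^3+56876554741226*x_W+160248302621840.
Double-and-add over 101011: 6-1 doublings, 4-1 additions; each step l_{T,T}/v_{2T} or l_{T,P'}/v at Q'+S for random S.
The quotient is 202160688474206 + 213840024353875*t + 104839127141377*t^2.
Finally e_{43}(P,Q) = 15029620277250 + 152569628479356*t + 110054163841102*t^2.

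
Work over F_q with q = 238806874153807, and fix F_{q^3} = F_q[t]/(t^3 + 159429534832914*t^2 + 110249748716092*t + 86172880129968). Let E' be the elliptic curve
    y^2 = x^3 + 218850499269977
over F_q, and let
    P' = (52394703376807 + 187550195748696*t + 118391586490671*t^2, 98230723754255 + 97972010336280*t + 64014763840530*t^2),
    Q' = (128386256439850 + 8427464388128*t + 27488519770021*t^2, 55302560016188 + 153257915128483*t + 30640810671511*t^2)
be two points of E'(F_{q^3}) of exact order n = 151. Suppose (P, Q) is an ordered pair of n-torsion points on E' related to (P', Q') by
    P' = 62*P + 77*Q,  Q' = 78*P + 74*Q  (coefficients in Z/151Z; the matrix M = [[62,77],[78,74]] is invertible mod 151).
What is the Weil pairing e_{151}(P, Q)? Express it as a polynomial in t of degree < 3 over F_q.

122468727150768 + 37787628369695*t + 150856226277727*t^2

Alternating bilinearity on E[151] (values in mu_{151} in F_{238806874153807^3}) gives e(P',Q') = e(P,Q)^det(M).
det(M) mod 151 = 92; its inverse in (Z/151)^* is 87 (check: 92*87 mod 151 = 1).
Miller loop for e_{151} over F_{238806874153807^3}: bits of 151 = 10010111; 7 double steps + 4 add steps, l/v at each.
So e_{151}(P',Q') = 139535949030674 + 108874034348265*t + 143992265692013*t^2.
e_{151}(P,Q) = (139535949030674 + 108874034348265*t + 143992265692013*t^2)^{87} = 122468727150768 + 37787628369695*t + 150856226277727*t^2.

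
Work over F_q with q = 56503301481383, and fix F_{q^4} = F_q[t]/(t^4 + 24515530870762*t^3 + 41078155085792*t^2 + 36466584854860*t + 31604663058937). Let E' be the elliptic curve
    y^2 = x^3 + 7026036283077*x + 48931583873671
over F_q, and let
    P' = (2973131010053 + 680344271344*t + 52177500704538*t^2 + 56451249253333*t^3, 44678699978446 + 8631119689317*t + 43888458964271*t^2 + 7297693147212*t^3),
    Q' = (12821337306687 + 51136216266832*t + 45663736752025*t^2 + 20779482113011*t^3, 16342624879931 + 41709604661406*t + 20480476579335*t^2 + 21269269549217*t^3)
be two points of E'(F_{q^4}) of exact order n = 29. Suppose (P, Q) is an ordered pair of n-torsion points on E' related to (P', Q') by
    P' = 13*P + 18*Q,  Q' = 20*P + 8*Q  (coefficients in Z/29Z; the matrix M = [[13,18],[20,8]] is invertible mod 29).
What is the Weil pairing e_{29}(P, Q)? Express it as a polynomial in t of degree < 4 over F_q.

e_{29} is bilinear + alternating on E[29], so e_{29}(13*P + 18*Q, 20*P + 8*Q) = e_{29}(P,Q)^(13*8-18*20).
det(M) mod 29 = 5; its inverse in (Z/29)^* is 6 (check: 5*6 mod 29 = 1).
Miller loop for e_{29} over F_{56503301481383^4}: bits of 29 = 11101; 4 double steps + 3 add steps, l/v at each.
e_{29}(P',Q') = 1818797546711 + 18794535570787*t + 54121322373339*t^2 + 15577096736442*t^3.
Thus e_{29}(P,Q) = 36609967106096 + 51418644457060*t + 43384497205397*t^2 + 45629671720950*t^3.

36609967106096 + 51418644457060*t + 43384497205397*t^2 + 45629671720950*t^3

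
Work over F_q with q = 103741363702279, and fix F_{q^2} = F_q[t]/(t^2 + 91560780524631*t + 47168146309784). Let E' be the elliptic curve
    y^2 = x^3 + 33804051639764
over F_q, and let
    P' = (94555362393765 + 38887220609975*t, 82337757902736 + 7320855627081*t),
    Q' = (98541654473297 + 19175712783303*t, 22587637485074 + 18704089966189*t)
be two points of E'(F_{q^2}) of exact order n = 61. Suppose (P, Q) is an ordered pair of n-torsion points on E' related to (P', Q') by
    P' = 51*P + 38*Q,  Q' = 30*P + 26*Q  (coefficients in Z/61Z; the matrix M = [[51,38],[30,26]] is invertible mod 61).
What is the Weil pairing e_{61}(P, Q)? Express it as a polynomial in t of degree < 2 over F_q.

e_{61}(aP+bQ,cP+dQ) = e_{61}(P,Q)^(ad-bc); with (a,b,c,d)=(51,38,30,26) this gives the det-61 law.
51*26 - 38*30 = 186; reduced mod 61: det = 3, inverse 41.
Miller loop for e_{61} over F_{103741363702279^2}: bits of 61 = 111101; 5 double steps + 4 add steps, l/v at each.
Result: e(P',Q') = 37117064765353 + 60689457663312*t.
Thus e_{61}(P,Q) = 31080348149591 + 55889733180601*t.

31080348149591 + 55889733180601*t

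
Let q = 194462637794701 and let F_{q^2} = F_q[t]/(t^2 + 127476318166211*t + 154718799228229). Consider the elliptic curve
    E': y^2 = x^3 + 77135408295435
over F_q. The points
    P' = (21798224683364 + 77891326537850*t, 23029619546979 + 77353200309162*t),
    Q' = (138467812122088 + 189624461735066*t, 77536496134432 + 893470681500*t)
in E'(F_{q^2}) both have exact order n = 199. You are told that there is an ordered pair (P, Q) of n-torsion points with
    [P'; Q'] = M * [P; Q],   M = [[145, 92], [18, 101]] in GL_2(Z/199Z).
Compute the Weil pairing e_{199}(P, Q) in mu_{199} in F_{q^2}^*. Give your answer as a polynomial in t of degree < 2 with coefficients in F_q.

The 199-Weil pairing on E[199] over F_{194462637794701} is alternating-bilinear: e_{199}(P',Q') = e_{199}(P,Q)^det(M).
Inverting 54 mod 199: 129. Thus e_{199}(P,Q) = e(P',Q')^{129}.
Miller loop for e_{199} over F_{194462637794701^2}: bits of 199 = 11000111; 7 double steps + 4 add steps, l/v at each.
f_P(D_Q)/f_Q(D_P) = 10332611629285 + 53834335921296*t.
e_{199}(P,Q) = (10332611629285 + 53834335921296*t)^{129} = 70307163333985 + 24361641825057*t.

70307163333985 + 24361641825057*t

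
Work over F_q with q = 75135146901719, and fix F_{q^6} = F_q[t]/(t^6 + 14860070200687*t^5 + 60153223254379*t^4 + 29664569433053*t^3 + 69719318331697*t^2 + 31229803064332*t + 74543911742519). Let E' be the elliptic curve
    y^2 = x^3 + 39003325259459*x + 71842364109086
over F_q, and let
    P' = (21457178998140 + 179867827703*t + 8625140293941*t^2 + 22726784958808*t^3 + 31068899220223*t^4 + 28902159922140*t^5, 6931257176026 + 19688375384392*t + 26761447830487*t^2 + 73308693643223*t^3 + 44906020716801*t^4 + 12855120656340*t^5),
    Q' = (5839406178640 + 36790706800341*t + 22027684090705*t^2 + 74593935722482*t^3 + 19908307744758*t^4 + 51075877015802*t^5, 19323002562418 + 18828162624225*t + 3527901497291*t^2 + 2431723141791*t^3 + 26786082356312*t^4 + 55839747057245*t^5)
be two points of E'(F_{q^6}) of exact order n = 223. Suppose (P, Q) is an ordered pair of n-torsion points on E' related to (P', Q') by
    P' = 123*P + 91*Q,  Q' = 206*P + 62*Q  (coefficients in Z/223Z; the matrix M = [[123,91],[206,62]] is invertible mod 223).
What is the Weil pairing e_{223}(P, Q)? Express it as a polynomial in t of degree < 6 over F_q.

22326896832101 + 11067268098142*t + 22706998023042*t^2 + 41690122066629*t^3 + 35735694887884*t^4 + 9311344830294*t^5

The 223-Weil pairing on E[223] over F_{75135146901719} is alternating-bilinear: e_{223}(P',Q') = e_{223}(P,Q)^det(M).
det(M) mod 223 = 30; its inverse in (Z/223)^* is 171 (check: 30*171 mod 223 = 1).
n = 223 = (11011111)_2 (8 bits, wt 7); accumulate f_{223,P'}(Q'+S)/f_{223,P'}(S) along the 7-step ladder.
f_P(D_Q)/f_Q(D_P) = 43648766941784 + 9603892803641*t + 36493383222071*t^2 + 75057619993313*t^3 + 15898266823830*t^4 + 23975926345081*t^5.
Thus e_{223}(P,Q) = 22326896832101 + 11067268098142*t + 22706998023042*t^2 + 41690122066629*t^3 + 35735694887884*t^4 + 9311344830294*t^5.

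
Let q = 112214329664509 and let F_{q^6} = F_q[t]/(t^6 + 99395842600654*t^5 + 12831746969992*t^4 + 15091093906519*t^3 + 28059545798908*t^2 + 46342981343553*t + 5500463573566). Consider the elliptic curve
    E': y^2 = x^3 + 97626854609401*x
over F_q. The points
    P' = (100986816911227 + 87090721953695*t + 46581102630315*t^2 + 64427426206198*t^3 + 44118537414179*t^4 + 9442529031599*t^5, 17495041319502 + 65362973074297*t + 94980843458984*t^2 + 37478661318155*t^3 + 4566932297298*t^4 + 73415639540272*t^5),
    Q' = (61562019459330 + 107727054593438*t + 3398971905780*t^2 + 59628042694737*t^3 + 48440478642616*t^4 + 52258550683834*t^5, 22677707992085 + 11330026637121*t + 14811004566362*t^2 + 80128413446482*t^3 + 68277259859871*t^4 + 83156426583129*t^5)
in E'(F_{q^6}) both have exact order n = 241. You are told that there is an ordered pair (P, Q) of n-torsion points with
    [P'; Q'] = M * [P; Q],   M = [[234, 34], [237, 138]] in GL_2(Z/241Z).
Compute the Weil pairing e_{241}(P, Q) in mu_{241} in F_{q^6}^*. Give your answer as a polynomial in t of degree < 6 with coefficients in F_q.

The 241-Weil pairing on E[241] over F_{112214329664509} is alternating-bilinear: e_{241}(P',Q') = e_{241}(P,Q)^det(M).
Hence e(P,Q) = e(P',Q')^{9} where 9 = 134^{-1} mod 241.
Run Miller on y^2=x^3+97626854609401*x over F_{112214329664509}: ladder 11110001 (8 bits); e = f_P(D_Q)/f_Q(D_P).
e_{241}(P',Q') = 74138092238232 + 23845188952296*t + 91193665187345*t^2 + 84831225859316*t^3 + 23498683047888*t^4 + 63478530555807*t^5.
Hence e(P,Q) = 9121309296417 + 43804366034913*t + 27211480262075*t^2 + 47719789496707*t^3 + 104958572911135*t^4 + 18490286483981*t^5 in F_{112214329664509^6}^*.

9121309296417 + 43804366034913*t + 27211480262075*t^2 + 47719789496707*t^3 + 104958572911135*t^4 + 18490286483981*t^5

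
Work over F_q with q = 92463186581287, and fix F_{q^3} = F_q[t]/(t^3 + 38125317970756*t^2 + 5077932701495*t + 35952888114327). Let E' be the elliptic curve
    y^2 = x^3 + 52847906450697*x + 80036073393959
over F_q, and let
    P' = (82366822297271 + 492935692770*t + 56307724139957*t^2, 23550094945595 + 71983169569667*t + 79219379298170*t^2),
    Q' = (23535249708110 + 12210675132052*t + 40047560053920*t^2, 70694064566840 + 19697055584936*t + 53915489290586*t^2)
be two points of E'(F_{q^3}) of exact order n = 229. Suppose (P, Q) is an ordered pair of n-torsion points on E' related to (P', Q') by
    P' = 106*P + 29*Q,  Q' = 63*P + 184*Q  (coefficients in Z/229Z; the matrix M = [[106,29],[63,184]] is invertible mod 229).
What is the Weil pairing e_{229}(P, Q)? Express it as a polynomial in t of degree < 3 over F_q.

Alternating bilinearity on E[229] (values in mu_{229} in F_{92463186581287^3}) gives e(P',Q') = e(P,Q)^det(M).
Inverting 44 mod 229: 203. Thus e_{229}(P,Q) = e(P',Q')^{203}.
Double-and-add over 11100101: 8-1 doublings, 5-1 additions; each step l_{T,T}/v_{2T} or l_{T,P'}/v at Q'+S for random S.
Result: e(P',Q') = 66632839442886 + 4869100316140*t + 40976028356569*t^2.
e_{229}(P,Q) = (66632839442886 + 4869100316140*t + 40976028356569*t^2)^{203} = 73758389457531 + 90213816360511*t + 15212555969504*t^2.

73758389457531 + 90213816360511*t + 15212555969504*t^2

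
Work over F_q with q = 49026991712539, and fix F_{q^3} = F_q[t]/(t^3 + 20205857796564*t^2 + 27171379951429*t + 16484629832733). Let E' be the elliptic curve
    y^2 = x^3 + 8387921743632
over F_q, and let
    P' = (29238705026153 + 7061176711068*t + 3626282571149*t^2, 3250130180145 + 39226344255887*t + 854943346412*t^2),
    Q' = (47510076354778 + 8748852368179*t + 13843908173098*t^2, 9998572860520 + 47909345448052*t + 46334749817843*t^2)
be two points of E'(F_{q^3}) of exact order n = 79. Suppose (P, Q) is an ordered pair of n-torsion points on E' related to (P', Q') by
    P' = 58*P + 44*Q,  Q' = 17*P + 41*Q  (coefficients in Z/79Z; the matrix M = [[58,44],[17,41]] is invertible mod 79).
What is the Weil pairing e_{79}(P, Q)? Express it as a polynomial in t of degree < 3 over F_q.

28995030769827 + 48177347005961*t + 48002236594859*t^2

The 79-Weil pairing on E[79] over F_{49026991712539} is alternating-bilinear: e_{79}(P',Q') = e_{79}(P,Q)^det(M).
Hence e(P,Q) = e(P',Q')^{49} where 49 = 50^{-1} mod 79.
Run Miller on y^2=x^3+8387921743632 over F_{49026991712539}: ladder 1001111 (7 bits); e = f_P(D_Q)/f_Q(D_P).
Miller gives e_{79}(P',Q') = 40893608156135 + 29796548034066*t + 31476072856712*t^2 in F_{49026991712539^3}.
Thus e_{79}(P,Q) = 28995030769827 + 48177347005961*t + 48002236594859*t^2.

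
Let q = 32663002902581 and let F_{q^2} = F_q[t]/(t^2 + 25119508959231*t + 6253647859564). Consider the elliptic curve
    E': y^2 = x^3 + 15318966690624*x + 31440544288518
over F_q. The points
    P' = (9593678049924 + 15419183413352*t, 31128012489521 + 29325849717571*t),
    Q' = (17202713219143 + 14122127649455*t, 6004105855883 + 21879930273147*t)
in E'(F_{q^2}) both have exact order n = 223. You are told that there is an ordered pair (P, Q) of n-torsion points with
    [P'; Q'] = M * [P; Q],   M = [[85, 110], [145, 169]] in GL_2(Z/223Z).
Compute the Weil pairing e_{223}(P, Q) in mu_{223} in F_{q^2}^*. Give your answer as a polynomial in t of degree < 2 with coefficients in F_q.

Under M = [[85,110],[145,169]] in GL_2(Z/223), e_{223}(P',Q') = e_{223}(P,Q)^(85*169-110*145 mod 223).
Inverting 199 mod 223: 65. Thus e_{223}(P,Q) = e(P',Q')^{65}.
Build f_{223,P'} and f_{223,Q'} via the 8-bit ladder of 223=11011111_2; evaluate at shifted divisors; quotient in F_{32663002902581^2}.
f_P(D_Q)/f_Q(D_P) = 28670566675535 + 13709775848191*t.
Raise to 65: e(P,Q) = 6534590324390 + 4122124236943*t in mu_{223}.

6534590324390 + 4122124236943*t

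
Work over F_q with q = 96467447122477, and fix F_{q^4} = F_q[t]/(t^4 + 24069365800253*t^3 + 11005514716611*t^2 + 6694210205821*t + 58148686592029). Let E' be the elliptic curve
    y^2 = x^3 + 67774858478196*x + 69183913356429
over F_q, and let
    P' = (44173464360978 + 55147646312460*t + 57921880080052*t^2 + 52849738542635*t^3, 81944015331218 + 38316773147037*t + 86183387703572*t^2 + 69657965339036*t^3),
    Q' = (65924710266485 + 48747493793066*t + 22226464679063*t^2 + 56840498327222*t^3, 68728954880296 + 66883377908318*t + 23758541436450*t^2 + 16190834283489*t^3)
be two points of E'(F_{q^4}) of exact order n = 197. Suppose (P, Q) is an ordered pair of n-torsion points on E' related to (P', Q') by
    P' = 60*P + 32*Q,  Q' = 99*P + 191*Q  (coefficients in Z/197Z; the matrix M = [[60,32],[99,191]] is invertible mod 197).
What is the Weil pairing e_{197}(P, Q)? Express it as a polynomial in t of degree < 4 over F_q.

Under M = [[60,32],[99,191]] in GL_2(Z/197), e_{197}(P',Q') = e_{197}(P,Q)^(60*191-32*99 mod 197).
Hence e(P,Q) = e(P',Q')^{11} where 11 = 18^{-1} mod 197.
n = 197 = (11000101)_2 (8 bits, wt 4); accumulate f_{197,P'}(Q'+S)/f_{197,P'}(S) along the 7-step ladder.
So e_{197}(P',Q') = 22286892049114 + 36669549071962*t + 54274829312677*t^2 + 73945394837091*t^3.
e_{197}(P,Q) = (22286892049114 + 36669549071962*t + 54274829312677*t^2 + 73945394837091*t^3)^{11} = 2515390359464 + 64429246381241*t + 41513329883079*t^2 + 40443013087920*t^3.

2515390359464 + 64429246381241*t + 41513329883079*t^2 + 40443013087920*t^3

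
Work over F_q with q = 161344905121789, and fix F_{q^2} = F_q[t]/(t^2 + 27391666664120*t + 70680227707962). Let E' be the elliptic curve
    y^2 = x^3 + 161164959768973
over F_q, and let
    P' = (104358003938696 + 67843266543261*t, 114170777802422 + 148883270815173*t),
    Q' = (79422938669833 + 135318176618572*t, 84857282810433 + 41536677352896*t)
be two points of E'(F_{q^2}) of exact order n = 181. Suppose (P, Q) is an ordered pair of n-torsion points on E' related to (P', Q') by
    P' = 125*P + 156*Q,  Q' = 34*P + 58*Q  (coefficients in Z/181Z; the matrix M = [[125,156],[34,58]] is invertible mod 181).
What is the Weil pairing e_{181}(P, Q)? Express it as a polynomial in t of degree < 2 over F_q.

151239140589401 + 26287834325284*t

The 181-Weil pairing on E[181] over F_{161344905121789} is alternating-bilinear: e_{181}(P',Q') = e_{181}(P,Q)^det(M).
Hence e(P,Q) = e(P',Q')^{4} where 4 = 136^{-1} mod 181.
Run Miller on y^2=x^3+161164959768973 over F_{161344905121789}: ladder 10110101 (8 bits); e = f_P(D_Q)/f_Q(D_P).
Miller gives e_{181}(P',Q') = 53994319000055 + 151740248100567*t in F_{161344905121789^2}.
Finally e_{181}(P,Q) = 151239140589401 + 26287834325284*t.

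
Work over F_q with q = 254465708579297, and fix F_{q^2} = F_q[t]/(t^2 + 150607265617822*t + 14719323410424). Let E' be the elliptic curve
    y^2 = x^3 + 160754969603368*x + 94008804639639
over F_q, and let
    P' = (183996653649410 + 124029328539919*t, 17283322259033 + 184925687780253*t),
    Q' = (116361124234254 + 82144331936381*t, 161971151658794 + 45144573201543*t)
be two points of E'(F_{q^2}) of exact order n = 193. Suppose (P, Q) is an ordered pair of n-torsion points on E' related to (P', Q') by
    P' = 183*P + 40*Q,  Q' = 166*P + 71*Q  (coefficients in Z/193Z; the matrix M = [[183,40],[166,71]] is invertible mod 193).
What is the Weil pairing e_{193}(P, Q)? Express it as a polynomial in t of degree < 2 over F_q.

Under M = [[183,40],[166,71]] in GL_2(Z/193), e_{193}(P',Q') = e_{193}(P,Q)^(183*71-40*166 mod 193).
det(M) mod 193 = 177; its inverse in (Z/193)^* is 12 (check: 177*12 mod 193 = 1).
Build f_{193,P'} and f_{193,Q'} via the 8-bit ladder of 193=11000001_2; evaluate at shifted divisors; quotient in F_{254465708579297^2}.
e_{193}(P',Q') = 155454771065377 + 135691189323308*t.
(155454771065377 + 135691189323308*t)^{12} mod (254465708579297,f) = 130124633161562 + 227840765880459*t.

130124633161562 + 227840765880459*t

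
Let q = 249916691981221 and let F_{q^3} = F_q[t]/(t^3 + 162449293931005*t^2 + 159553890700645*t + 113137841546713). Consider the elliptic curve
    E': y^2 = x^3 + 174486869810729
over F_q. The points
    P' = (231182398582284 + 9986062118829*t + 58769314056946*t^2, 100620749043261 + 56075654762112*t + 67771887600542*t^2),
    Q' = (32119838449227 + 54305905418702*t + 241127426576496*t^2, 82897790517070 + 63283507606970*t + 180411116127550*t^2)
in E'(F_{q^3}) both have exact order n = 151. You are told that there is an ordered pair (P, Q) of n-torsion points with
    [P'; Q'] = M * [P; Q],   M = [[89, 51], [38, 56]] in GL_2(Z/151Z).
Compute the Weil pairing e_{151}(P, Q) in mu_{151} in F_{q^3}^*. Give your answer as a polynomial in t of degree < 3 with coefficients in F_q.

Since e_{151}(P,P)=e_{151}(Q,Q)=1 and e_{151}(Q,P)=e_{151}(P,Q)^{-1}, expanding e_{151}(89*P + 51*Q,38*P + 56*Q) leaves e(P,Q)^det(M).
So e_{151}(P,Q) = e_{151}(P',Q')^{122}, since 26*122 = 1 mod 151.
Miller loop for e_{151} over F_{249916691981221^3}: bits of 151 = 10010111; 7 double steps + 4 add steps, l/v at each.
e_{151}(P',Q') = 239283530553814 + 85997583052744*t + 120906235750000*t^2.
Thus e_{151}(P,Q) = 94724943133304 + 164229365377692*t + 204350949384010*t^2.

94724943133304 + 164229365377692*t + 204350949384010*t^2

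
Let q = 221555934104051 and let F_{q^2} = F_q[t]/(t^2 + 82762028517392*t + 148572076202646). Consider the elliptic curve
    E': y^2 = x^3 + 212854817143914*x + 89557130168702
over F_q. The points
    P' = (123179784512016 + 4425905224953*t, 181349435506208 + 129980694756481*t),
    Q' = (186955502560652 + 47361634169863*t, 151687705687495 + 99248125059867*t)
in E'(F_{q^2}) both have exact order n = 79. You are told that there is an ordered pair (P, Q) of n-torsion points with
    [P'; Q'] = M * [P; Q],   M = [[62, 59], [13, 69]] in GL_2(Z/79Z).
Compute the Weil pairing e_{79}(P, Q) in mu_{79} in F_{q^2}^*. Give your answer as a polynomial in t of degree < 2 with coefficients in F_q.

Since e_{79}(P,P)=e_{79}(Q,Q)=1 and e_{79}(Q,P)=e_{79}(P,Q)^{-1}, expanding e_{79}(62*P + 59*Q,13*P + 69*Q) leaves e(P,Q)^det(M).
62*69 - 59*13 = 3511; reduced mod 79: det = 35, inverse 70.
Miller loop for e_{79} over F_{221555934104051^2}: bits of 79 = 1001111; 6 double steps + 4 add steps, l/v at each.
Result: e(P',Q') = 43232497723511 + 44671439390140*t.
(43232497723511 + 44671439390140*t)^{70} mod (221555934104051,f) = 55750805544735 + 67840078351173*t.

55750805544735 + 67840078351173*t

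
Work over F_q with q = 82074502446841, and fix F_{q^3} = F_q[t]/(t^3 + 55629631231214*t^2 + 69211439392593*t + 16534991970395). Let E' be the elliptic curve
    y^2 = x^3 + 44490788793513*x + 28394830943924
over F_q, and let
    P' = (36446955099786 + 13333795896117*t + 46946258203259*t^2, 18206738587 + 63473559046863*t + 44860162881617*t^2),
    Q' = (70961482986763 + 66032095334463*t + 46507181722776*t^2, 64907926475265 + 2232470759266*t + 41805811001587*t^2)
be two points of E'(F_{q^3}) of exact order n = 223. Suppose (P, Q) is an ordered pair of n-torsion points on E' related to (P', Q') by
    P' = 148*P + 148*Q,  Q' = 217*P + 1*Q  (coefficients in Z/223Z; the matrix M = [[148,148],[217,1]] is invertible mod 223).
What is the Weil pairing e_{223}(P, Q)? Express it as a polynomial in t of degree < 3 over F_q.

Under M = [[148,148],[217,1]] in GL_2(Z/223), e_{223}(P',Q') = e_{223}(P,Q)^(148*1-148*217 mod 223).
Inverting 144 mod 223: 175. Thus e_{223}(P,Q) = e(P',Q')^{175}.
Miller loop for e_{223} over F_{82074502446841^3}: bits of 223 = 11011111; 7 double steps + 6 add steps, l/v at each.
e_{223}(P',Q') = 59914383325992 + 67986587183684*t + 74104375363542*t^2.
(59914383325992 + 67986587183684*t + 74104375363542*t^2)^{175} mod (82074502446841,f) = 60583794097903 + 79222689571543*t + 6557803899975*t^2.

60583794097903 + 79222689571543*t + 6557803899975*t^2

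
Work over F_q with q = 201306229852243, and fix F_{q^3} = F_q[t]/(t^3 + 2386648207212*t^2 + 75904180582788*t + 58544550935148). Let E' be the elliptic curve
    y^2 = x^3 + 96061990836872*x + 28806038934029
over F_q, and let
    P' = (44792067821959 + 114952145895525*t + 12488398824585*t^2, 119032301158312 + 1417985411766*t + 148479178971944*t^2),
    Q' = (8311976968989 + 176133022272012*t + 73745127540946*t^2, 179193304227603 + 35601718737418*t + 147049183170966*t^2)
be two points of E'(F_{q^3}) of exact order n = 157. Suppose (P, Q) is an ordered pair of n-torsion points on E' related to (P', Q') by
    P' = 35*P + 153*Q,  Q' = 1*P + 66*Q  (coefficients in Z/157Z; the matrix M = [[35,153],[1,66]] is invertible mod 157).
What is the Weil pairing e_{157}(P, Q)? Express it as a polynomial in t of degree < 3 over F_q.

115984680540215 + 112977554071503*t + 133322169888802*t^2

The 157-Weil pairing on E[157] over F_{201306229852243} is alternating-bilinear: e_{157}(P',Q') = e_{157}(P,Q)^det(M).
Hence e(P,Q) = e(P',Q')^{134} where 134 = 116^{-1} mod 157.
Double-and-add over 10011101: 8-1 doublings, 5-1 additions; each step l_{T,T}/v_{2T} or l_{T,P'}/v at Q'+S for random S.
e_{157}(P',Q') = 107498581412122 + 58773975859452*t + 178781060051380*t^2.
Raise to 134: e(P,Q) = 115984680540215 + 112977554071503*t + 133322169888802*t^2 in mu_{157}.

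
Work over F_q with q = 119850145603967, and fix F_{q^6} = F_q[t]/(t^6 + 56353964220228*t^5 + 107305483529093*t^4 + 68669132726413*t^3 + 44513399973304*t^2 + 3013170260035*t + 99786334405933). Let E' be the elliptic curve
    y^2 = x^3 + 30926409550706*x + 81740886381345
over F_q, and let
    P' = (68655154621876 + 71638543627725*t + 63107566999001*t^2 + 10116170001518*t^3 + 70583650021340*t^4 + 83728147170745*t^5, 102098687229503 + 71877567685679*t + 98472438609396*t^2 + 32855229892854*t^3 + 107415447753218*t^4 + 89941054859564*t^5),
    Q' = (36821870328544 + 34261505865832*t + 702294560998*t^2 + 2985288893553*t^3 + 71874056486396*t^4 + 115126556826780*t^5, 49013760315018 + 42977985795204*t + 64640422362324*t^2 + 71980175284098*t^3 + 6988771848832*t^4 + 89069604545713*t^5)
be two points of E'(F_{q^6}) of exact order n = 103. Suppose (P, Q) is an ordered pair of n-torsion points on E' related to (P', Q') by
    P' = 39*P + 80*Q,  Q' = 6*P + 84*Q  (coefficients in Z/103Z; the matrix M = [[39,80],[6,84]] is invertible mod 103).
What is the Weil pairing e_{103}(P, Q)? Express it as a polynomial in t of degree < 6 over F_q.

Under M = [[39,80],[6,84]] in GL_2(Z/103), e_{103}(P',Q') = e_{103}(P,Q)^(39*84-80*6 mod 103).
So e_{103}(P,Q) = e_{103}(P',Q')^{55}, since 15*55 = 1 mod 103.
n = 103 = (1100111)_2 (7 bits, wt 5); accumulate f_{103,P'}(Q'+S)/f_{103,P'}(S) along the 6-step ladder.
Result: e(P',Q') = 9740651370862 + 71889223102322*t + 76006212791599*t^2 + 114423474197835*t^3 + 49678560682318*t^4 + 22992114384694*t^5.
Raise to 55: e(P,Q) = 118713723556019 + 109949571620847*t + 47050101453649*t^2 + 31447824486609*t^3 + 44956313745118*t^4 + 16457496526025*t^5 in mu_{103}.

118713723556019 + 109949571620847*t + 47050101453649*t^2 + 31447824486609*t^3 + 44956313745118*t^4 + 16457496526025*t^5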